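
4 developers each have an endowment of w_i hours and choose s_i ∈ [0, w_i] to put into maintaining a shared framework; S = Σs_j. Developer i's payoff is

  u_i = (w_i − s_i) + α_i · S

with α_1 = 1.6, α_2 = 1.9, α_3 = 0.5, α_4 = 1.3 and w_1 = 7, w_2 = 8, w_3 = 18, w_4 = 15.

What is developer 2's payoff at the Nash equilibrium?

∂u_i/∂s_i = α_i − 1, so developer i contributes w_i if α_i > 1, else 0.
α_i > 1 for i ∈ {1, 2, 4}; NE contributions (7, 8, 0, 15), S = 30.
u_2 = (8 − 8) + 1.9·30 = 57.

57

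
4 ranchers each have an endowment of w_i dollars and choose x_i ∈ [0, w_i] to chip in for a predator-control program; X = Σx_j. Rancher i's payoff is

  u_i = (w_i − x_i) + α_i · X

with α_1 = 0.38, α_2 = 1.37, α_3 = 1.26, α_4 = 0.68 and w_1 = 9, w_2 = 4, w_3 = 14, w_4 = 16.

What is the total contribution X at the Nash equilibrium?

18

∂u_i/∂x_i = α_i − 1, so rancher i contributes w_i if α_i > 1, else 0.
α_i > 1 for i ∈ {2, 3}; NE contributions (0, 4, 14, 0), X = 18.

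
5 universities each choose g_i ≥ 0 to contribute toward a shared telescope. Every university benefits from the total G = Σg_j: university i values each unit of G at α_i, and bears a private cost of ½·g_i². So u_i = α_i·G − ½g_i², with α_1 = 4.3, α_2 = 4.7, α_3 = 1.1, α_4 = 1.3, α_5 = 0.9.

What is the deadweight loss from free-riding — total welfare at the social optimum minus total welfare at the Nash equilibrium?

University i's FOC: ∂u_i/∂g_i = α_i − g_i = 0, so g_i* = α_i.
NE contributions = (4.3, 4.7, 1.1, 1.3, 0.9); G = 12.3.
W^NE = (Σα)·G − ½Σα_i² = 12.3² − ½·44.29 = 129.145.
Planner sets g_i = Σα_j = 12.3 for every i, so G^SO = 5·12.3 = 61.5.
W^SO = (Σα)·G^SO − ½·5·(Σα)² = (5/2)·12.3² = 378.225.
Deadweight loss = W^SO − W^NE = 249.08.

249.08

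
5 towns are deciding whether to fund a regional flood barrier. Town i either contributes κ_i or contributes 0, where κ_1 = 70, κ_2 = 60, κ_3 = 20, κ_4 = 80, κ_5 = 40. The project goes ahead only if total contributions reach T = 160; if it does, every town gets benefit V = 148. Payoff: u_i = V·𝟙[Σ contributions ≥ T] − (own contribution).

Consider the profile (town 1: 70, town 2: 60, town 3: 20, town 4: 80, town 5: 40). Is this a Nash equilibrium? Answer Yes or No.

Total = 270 ≥ 160: provided.
Town 1 (pledges 70, payoff 78): dropping to 0 → total 200, payoff 148. Profitable deviation.

No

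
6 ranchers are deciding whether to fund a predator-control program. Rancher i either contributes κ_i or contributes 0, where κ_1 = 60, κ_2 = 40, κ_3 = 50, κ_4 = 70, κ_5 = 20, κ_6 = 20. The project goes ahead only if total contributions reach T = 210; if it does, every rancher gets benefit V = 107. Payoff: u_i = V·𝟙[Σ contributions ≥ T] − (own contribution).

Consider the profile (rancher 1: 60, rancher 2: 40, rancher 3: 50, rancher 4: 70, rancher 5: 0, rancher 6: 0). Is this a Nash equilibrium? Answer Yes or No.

Total = 220 ≥ 210: provided.
Rancher 1 (pledges 60, payoff 47): dropping to 0 → total 160, payoff 0. No gain.
Rancher 2 (pledges 40, payoff 67): dropping to 0 → total 180, payoff 0. No gain.
Rancher 3 (pledges 50, payoff 57): dropping to 0 → total 170, payoff 0. No gain.
Rancher 4 (pledges 70, payoff 37): dropping to 0 → total 150, payoff 0. No gain.
Rancher 5 (pledges 0, payoff 107): pledging 20 → total 240, payoff 87. No gain.
Rancher 6 (pledges 0, payoff 107): pledging 20 → total 240, payoff 87. No gain.

Yes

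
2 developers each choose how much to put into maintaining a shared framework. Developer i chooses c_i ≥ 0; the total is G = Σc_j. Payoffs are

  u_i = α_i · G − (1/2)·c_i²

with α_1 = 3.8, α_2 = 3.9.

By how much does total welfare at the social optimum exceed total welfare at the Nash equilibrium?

Developer i's FOC: ∂u_i/∂c_i = α_i − c_i = 0, so c_i* = α_i.
NE contributions = (3.8, 3.9); G = 7.7.
W^NE = (Σα)·G − ½Σα_i² = 7.7² − ½·29.65 = 44.465.
Planner sets c_i = Σα_j = 7.7 for every i, so G^SO = 2·7.7 = 15.4.
W^SO = (Σα)·G^SO − ½·2·(Σα)² = (2/2)·7.7² = 59.29.
Deadweight loss = W^SO − W^NE = 14.825.

14.825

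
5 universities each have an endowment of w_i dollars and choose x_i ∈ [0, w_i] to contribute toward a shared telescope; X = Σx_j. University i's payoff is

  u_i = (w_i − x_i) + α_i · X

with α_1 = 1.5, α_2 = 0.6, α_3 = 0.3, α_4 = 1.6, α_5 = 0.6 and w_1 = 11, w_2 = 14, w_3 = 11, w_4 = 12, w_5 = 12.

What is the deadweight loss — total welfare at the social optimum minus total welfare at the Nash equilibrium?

133.2

∂u_i/∂x_i = α_i − 1, so university i contributes w_i if α_i > 1, else 0.
α_i > 1 for i ∈ {1, 4}; NE contributions (11, 0, 0, 12, 0), X = 23.
W^NE = Σw_i − X^NE + (Σα_i)·X^NE = 60 + 3.6·23 = 142.8.
Planner: ∂(Σu_j)/∂x_i = Σα_j − 1 = 3.6 > 0, so everyone contributes w_i; X^SO = 60, W^SO = 60 + 3.6·60 = 276.
Deadweight loss = 133.2.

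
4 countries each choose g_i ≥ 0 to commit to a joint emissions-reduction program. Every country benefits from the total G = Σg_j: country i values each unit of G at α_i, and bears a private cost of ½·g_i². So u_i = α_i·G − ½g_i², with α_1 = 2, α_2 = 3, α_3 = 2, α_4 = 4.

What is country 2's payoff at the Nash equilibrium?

Country i's FOC: ∂u_i/∂g_i = α_i − g_i = 0, so g_i* = α_i.
NE contributions = (2, 3, 2, 4); G = 11.
u_2 = α_2·G − ½·(g_2)² = 3·11 − ½·3² = 28.5.

28.5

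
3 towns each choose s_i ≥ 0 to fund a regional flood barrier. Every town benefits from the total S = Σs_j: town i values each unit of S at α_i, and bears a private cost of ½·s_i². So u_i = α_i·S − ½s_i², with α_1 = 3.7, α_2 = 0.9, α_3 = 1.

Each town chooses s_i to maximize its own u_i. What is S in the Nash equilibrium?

5.6

Town i's FOC: ∂u_i/∂s_i = α_i − s_i = 0, so s_i* = α_i.
NE contributions = (3.7, 0.9, 1); S = 5.6.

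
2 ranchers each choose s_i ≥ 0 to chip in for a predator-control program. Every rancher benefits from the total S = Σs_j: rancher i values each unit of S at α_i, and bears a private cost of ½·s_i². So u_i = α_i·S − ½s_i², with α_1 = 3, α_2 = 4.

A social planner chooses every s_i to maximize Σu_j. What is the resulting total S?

14

Planner FOC: ∂(Σu_j)/∂s_i = (Σα_j) − s_i = 0, so s_i^SO = Σα_j = 7 for every i; S^SO = 14.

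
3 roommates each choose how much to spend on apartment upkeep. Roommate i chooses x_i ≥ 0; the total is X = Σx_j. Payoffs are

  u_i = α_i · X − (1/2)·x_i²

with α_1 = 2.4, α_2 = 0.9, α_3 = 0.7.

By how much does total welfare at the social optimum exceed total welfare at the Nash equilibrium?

11.53

Roommate i's FOC: ∂u_i/∂x_i = α_i − x_i = 0, so x_i* = α_i.
NE contributions = (2.4, 0.9, 0.7); X = 4.
W^NE = (Σα)·X − ½Σα_i² = 4² − ½·7.06 = 12.47.
Planner sets x_i = Σα_j = 4 for every i, so X^SO = 3·4 = 12.
W^SO = (Σα)·X^SO − ½·3·(Σα)² = (3/2)·4² = 24.
Deadweight loss = W^SO − W^NE = 11.53.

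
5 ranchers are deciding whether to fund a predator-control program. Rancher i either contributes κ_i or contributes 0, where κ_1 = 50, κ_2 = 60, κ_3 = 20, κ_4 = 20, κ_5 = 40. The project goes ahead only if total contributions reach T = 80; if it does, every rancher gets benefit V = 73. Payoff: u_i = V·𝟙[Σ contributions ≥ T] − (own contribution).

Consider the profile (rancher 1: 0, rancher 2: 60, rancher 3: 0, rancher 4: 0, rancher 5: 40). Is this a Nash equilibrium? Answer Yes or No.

Total = 100 ≥ 80: provided.
Rancher 1 (pledges 0, payoff 73): pledging 50 → total 150, payoff 23. No gain.
Rancher 2 (pledges 60, payoff 13): dropping to 0 → total 40, payoff 0. No gain.
Rancher 3 (pledges 0, payoff 73): pledging 20 → total 120, payoff 53. No gain.
Rancher 4 (pledges 0, payoff 73): pledging 20 → total 120, payoff 53. No gain.
Rancher 5 (pledges 40, payoff 33): dropping to 0 → total 60, payoff 0. No gain.

Yes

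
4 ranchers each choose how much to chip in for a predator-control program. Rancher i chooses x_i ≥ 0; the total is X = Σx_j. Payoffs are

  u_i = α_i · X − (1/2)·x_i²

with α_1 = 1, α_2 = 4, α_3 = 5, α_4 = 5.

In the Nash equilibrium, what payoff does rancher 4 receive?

62.5

Rancher i's FOC: ∂u_i/∂x_i = α_i − x_i = 0, so x_i* = α_i.
NE contributions = (1, 4, 5, 5); X = 15.
u_4 = α_4·X − ½·(x_4)² = 5·15 − ½·5² = 62.5.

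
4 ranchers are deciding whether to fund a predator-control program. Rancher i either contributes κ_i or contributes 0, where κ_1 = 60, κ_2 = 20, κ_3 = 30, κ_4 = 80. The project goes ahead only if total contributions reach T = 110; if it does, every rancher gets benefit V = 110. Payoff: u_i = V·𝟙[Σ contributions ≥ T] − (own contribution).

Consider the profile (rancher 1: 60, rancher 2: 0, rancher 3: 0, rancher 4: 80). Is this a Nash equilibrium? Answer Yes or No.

Yes

Total = 140 ≥ 110: provided.
Rancher 1 (pledges 60, payoff 50): dropping to 0 → total 80, payoff 0. No gain.
Rancher 2 (pledges 0, payoff 110): pledging 20 → total 160, payoff 90. No gain.
Rancher 3 (pledges 0, payoff 110): pledging 30 → total 170, payoff 80. No gain.
Rancher 4 (pledges 80, payoff 30): dropping to 0 → total 60, payoff 0. No gain.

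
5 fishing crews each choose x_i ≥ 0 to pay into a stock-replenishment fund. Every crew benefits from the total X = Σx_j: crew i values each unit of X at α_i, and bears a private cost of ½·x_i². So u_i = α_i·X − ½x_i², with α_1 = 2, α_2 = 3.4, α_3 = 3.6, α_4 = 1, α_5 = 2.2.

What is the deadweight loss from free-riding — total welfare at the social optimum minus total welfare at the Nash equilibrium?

240.44

Crew i's FOC: ∂u_i/∂x_i = α_i − x_i = 0, so x_i* = α_i.
NE contributions = (2, 3.4, 3.6, 1, 2.2); X = 12.2.
W^NE = (Σα)·X − ½Σα_i² = 12.2² − ½·34.36 = 131.66.
Planner sets x_i = Σα_j = 12.2 for every i, so X^SO = 5·12.2 = 61.
W^SO = (Σα)·X^SO − ½·5·(Σα)² = (5/2)·12.2² = 372.1.
Deadweight loss = W^SO − W^NE = 240.44.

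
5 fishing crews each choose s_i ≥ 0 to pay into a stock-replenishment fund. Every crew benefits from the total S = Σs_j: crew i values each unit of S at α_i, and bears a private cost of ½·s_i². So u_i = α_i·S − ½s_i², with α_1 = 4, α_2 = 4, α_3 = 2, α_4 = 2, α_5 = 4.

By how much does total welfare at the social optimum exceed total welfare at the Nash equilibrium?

412

Crew i's FOC: ∂u_i/∂s_i = α_i − s_i = 0, so s_i* = α_i.
NE contributions = (4, 4, 2, 2, 4); S = 16.
W^NE = (Σα)·S − ½Σα_i² = 16² − ½·56 = 228.
Planner sets s_i = Σα_j = 16 for every i, so S^SO = 5·16 = 80.
W^SO = (Σα)·S^SO − ½·5·(Σα)² = (5/2)·16² = 640.
Deadweight loss = W^SO − W^NE = 412.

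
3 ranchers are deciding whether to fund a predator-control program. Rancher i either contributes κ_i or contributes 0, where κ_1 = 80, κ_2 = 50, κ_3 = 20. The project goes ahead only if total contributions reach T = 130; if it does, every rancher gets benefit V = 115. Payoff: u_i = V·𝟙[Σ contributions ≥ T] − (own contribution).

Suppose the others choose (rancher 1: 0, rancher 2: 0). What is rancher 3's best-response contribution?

Others' total = 0. Even contributing 20 gives 20 < 130: no benefit either way.
Best response: 0.

0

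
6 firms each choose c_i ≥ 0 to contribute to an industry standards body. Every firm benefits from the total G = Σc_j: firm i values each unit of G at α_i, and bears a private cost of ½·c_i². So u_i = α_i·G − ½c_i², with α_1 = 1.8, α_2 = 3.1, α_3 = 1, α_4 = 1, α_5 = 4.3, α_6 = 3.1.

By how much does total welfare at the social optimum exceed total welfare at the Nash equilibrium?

430.455

Firm i's FOC: ∂u_i/∂c_i = α_i − c_i = 0, so c_i* = α_i.
NE contributions = (1.8, 3.1, 1, 1, 4.3, 3.1); G = 14.3.
W^NE = (Σα)·G − ½Σα_i² = 14.3² − ½·42.95 = 183.015.
Planner sets c_i = Σα_j = 14.3 for every i, so G^SO = 6·14.3 = 85.8.
W^SO = (Σα)·G^SO − ½·6·(Σα)² = (6/2)·14.3² = 613.47.
Deadweight loss = W^SO − W^NE = 430.455.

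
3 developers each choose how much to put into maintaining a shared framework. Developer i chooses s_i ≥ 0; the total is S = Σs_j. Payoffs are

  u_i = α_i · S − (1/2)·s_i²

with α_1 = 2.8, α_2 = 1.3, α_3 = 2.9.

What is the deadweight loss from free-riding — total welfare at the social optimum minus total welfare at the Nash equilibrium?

Developer i's FOC: ∂u_i/∂s_i = α_i − s_i = 0, so s_i* = α_i.
NE contributions = (2.8, 1.3, 2.9); S = 7.
W^NE = (Σα)·S − ½Σα_i² = 7² − ½·17.94 = 40.03.
Planner sets s_i = Σα_j = 7 for every i, so S^SO = 3·7 = 21.
W^SO = (Σα)·S^SO − ½·3·(Σα)² = (3/2)·7² = 73.5.
Deadweight loss = W^SO − W^NE = 33.47.

33.47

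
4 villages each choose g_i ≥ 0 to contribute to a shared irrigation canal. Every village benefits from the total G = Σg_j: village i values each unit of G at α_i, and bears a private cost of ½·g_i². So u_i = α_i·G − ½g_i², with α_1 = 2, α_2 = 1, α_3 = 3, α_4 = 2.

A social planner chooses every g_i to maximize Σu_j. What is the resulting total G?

Planner FOC: ∂(Σu_j)/∂g_i = (Σα_j) − g_i = 0, so g_i^SO = Σα_j = 8 for every i; G^SO = 32.

32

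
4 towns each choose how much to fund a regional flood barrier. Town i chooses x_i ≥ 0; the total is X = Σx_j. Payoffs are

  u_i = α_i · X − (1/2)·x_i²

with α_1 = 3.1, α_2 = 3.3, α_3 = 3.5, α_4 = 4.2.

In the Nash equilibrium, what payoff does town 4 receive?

Town i's FOC: ∂u_i/∂x_i = α_i − x_i = 0, so x_i* = α_i.
NE contributions = (3.1, 3.3, 3.5, 4.2); X = 14.1.
u_4 = α_4·X − ½·(x_4)² = 4.2·14.1 − ½·4.2² = 50.4.

50.4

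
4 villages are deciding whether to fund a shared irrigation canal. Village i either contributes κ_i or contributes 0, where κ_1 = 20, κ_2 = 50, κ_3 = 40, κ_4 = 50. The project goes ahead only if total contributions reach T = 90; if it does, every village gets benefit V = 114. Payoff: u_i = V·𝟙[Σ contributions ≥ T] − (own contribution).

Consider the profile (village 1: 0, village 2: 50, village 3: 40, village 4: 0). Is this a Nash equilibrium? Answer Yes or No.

Total = 90 ≥ 90: provided.
Village 1 (pledges 0, payoff 114): pledging 20 → total 110, payoff 94. No gain.
Village 2 (pledges 50, payoff 64): dropping to 0 → total 40, payoff 0. No gain.
Village 3 (pledges 40, payoff 74): dropping to 0 → total 50, payoff 0. No gain.
Village 4 (pledges 0, payoff 114): pledging 50 → total 140, payoff 64. No gain.

Yes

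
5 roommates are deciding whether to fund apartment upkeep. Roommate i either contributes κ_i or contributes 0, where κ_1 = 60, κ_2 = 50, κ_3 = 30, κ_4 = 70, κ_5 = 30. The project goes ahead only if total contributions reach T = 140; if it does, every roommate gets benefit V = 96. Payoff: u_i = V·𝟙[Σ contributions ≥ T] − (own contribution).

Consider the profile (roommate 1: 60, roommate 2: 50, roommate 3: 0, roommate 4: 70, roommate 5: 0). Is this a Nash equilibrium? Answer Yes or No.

Total = 180 ≥ 140: provided.
Roommate 1 (pledges 60, payoff 36): dropping to 0 → total 120, payoff 0. No gain.
Roommate 2 (pledges 50, payoff 46): dropping to 0 → total 130, payoff 0. No gain.
Roommate 3 (pledges 0, payoff 96): pledging 30 → total 210, payoff 66. No gain.
Roommate 4 (pledges 70, payoff 26): dropping to 0 → total 110, payoff 0. No gain.
Roommate 5 (pledges 0, payoff 96): pledging 30 → total 210, payoff 66. No gain.

Yes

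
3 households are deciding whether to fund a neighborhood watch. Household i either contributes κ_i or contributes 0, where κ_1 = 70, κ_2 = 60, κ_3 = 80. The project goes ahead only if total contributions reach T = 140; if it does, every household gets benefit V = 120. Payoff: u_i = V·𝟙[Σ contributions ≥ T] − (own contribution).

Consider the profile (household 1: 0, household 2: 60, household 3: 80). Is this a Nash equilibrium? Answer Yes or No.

Yes

Total = 140 ≥ 140: provided.
Household 1 (pledges 0, payoff 120): pledging 70 → total 210, payoff 50. No gain.
Household 2 (pledges 60, payoff 60): dropping to 0 → total 80, payoff 0. No gain.
Household 3 (pledges 80, payoff 40): dropping to 0 → total 60, payoff 0. No gain.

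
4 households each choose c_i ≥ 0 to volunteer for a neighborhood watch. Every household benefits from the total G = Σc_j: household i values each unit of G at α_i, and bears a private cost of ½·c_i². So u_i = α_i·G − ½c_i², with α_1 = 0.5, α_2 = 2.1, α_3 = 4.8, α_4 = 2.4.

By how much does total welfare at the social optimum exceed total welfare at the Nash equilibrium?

112.77

Household i's FOC: ∂u_i/∂c_i = α_i − c_i = 0, so c_i* = α_i.
NE contributions = (0.5, 2.1, 4.8, 2.4); G = 9.8.
W^NE = (Σα)·G − ½Σα_i² = 9.8² − ½·33.46 = 79.31.
Planner sets c_i = Σα_j = 9.8 for every i, so G^SO = 4·9.8 = 39.2.
W^SO = (Σα)·G^SO − ½·4·(Σα)² = (4/2)·9.8² = 192.08.
Deadweight loss = W^SO − W^NE = 112.77.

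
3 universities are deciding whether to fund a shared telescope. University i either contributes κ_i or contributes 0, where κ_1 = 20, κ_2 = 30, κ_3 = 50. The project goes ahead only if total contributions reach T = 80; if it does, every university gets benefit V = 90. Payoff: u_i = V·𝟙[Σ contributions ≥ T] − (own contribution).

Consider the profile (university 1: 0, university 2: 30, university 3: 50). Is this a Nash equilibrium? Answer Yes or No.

Total = 80 ≥ 80: provided.
University 1 (pledges 0, payoff 90): pledging 20 → total 100, payoff 70. No gain.
University 2 (pledges 30, payoff 60): dropping to 0 → total 50, payoff 0. No gain.
University 3 (pledges 50, payoff 40): dropping to 0 → total 30, payoff 0. No gain.

Yes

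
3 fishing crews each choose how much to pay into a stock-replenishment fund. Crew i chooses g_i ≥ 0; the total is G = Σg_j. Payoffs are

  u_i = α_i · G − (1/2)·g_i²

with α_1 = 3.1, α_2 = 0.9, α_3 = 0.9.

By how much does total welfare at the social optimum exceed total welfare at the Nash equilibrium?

Crew i's FOC: ∂u_i/∂g_i = α_i − g_i = 0, so g_i* = α_i.
NE contributions = (3.1, 0.9, 0.9); G = 4.9.
W^NE = (Σα)·G − ½Σα_i² = 4.9² − ½·11.23 = 18.395.
Planner sets g_i = Σα_j = 4.9 for every i, so G^SO = 3·4.9 = 14.7.
W^SO = (Σα)·G^SO − ½·3·(Σα)² = (3/2)·4.9² = 36.015.
Deadweight loss = W^SO − W^NE = 17.62.

17.62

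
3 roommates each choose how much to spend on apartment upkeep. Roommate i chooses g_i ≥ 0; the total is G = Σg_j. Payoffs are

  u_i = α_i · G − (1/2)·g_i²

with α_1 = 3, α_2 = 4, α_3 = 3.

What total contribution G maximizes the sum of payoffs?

30

Planner FOC: ∂(Σu_j)/∂g_i = (Σα_j) − g_i = 0, so g_i^SO = Σα_j = 10 for every i; G^SO = 30.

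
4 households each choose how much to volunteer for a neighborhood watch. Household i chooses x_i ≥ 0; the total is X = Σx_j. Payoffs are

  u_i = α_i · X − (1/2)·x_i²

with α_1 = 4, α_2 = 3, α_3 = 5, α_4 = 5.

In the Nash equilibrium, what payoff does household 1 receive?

Household i's FOC: ∂u_i/∂x_i = α_i − x_i = 0, so x_i* = α_i.
NE contributions = (4, 3, 5, 5); X = 17.
u_1 = α_1·X − ½·(x_1)² = 4·17 − ½·4² = 60.

60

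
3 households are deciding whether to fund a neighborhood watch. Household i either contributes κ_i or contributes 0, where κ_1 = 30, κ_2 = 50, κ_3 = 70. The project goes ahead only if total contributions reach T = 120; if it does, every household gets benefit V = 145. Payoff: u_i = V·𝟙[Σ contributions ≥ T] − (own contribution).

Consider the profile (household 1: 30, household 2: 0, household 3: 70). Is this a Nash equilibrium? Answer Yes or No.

No

Total = 100 < 120: not provided.
Household 1 (pledges 30, payoff -30): dropping to 0 → total 70, payoff 0. Profitable deviation.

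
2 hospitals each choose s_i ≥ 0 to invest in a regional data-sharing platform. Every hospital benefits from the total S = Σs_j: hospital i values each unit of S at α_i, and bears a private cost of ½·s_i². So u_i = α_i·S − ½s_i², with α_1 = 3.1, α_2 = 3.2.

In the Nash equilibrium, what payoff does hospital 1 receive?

14.725

Hospital i's FOC: ∂u_i/∂s_i = α_i − s_i = 0, so s_i* = α_i.
NE contributions = (3.1, 3.2); S = 6.3.
u_1 = α_1·S − ½·(s_1)² = 3.1·6.3 − ½·3.1² = 14.725.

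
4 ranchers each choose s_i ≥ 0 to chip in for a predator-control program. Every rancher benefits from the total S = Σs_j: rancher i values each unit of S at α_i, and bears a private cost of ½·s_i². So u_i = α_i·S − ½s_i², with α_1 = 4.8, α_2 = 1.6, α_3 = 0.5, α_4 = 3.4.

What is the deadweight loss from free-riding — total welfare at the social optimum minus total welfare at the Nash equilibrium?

Rancher i's FOC: ∂u_i/∂s_i = α_i − s_i = 0, so s_i* = α_i.
NE contributions = (4.8, 1.6, 0.5, 3.4); S = 10.3.
W^NE = (Σα)·S − ½Σα_i² = 10.3² − ½·37.41 = 87.385.
Planner sets s_i = Σα_j = 10.3 for every i, so S^SO = 4·10.3 = 41.2.
W^SO = (Σα)·S^SO − ½·4·(Σα)² = (4/2)·10.3² = 212.18.
Deadweight loss = W^SO − W^NE = 124.795.

124.795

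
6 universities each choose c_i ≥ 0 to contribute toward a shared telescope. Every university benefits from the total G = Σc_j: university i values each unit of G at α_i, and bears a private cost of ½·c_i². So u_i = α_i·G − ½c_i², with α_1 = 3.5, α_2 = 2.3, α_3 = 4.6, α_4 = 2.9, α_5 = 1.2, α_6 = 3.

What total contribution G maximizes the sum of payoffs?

Planner FOC: ∂(Σu_j)/∂c_i = (Σα_j) − c_i = 0, so c_i^SO = Σα_j = 17.5 for every i; G^SO = 105.

105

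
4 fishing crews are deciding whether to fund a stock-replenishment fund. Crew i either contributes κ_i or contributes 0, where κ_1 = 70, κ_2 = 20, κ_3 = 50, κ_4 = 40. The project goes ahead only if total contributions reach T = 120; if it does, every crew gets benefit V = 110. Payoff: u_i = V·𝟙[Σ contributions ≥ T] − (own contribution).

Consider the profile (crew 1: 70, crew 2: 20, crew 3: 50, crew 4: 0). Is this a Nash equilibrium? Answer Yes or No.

No

Total = 140 ≥ 120: provided.
Crew 1 (pledges 70, payoff 40): dropping to 0 → total 70, payoff 0. No gain.
Crew 2 (pledges 20, payoff 90): dropping to 0 → total 120, payoff 110. Profitable deviation.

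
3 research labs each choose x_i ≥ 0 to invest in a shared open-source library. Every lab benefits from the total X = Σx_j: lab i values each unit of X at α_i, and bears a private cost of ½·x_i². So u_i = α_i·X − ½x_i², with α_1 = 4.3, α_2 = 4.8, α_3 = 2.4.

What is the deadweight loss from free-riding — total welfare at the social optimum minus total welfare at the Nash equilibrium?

Lab i's FOC: ∂u_i/∂x_i = α_i − x_i = 0, so x_i* = α_i.
NE contributions = (4.3, 4.8, 2.4); X = 11.5.
W^NE = (Σα)·X − ½Σα_i² = 11.5² − ½·47.29 = 108.605.
Planner sets x_i = Σα_j = 11.5 for every i, so X^SO = 3·11.5 = 34.5.
W^SO = (Σα)·X^SO − ½·3·(Σα)² = (3/2)·11.5² = 198.375.
Deadweight loss = W^SO − W^NE = 89.77.

89.77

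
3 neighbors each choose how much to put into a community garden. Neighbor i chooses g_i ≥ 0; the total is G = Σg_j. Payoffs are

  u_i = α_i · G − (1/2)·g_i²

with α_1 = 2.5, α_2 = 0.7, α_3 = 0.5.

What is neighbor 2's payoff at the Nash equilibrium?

Neighbor i's FOC: ∂u_i/∂g_i = α_i − g_i = 0, so g_i* = α_i.
NE contributions = (2.5, 0.7, 0.5); G = 3.7.
u_2 = α_2·G − ½·(g_2)² = 0.7·3.7 − ½·0.7² = 2.345.

2.345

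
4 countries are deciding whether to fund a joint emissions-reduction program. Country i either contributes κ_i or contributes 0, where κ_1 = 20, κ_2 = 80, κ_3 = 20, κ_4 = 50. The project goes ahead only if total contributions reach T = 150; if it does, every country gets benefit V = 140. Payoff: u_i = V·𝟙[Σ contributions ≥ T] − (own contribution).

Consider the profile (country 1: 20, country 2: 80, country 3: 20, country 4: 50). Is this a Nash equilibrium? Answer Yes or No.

No

Total = 170 ≥ 150: provided.
Country 1 (pledges 20, payoff 120): dropping to 0 → total 150, payoff 140. Profitable deviation.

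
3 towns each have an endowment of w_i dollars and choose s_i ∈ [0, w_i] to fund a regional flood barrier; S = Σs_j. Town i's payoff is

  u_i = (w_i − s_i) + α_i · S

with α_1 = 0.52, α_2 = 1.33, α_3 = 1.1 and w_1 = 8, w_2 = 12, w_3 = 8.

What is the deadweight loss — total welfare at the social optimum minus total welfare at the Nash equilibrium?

15.6

∂u_i/∂s_i = α_i − 1, so town i contributes w_i if α_i > 1, else 0.
α_i > 1 for i ∈ {2, 3}; NE contributions (0, 12, 8), S = 20.
W^NE = Σw_i − S^NE + (Σα_i)·S^NE = 28 + 1.95·20 = 67.
Planner: ∂(Σu_j)/∂s_i = Σα_j − 1 = 1.95 > 0, so everyone contributes w_i; S^SO = 28, W^SO = 28 + 1.95·28 = 82.6.
Deadweight loss = 15.6.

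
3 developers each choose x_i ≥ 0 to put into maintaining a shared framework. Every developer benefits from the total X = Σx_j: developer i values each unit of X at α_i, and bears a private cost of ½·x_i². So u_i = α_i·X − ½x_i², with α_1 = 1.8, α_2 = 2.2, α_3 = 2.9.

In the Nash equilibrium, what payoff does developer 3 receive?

Developer i's FOC: ∂u_i/∂x_i = α_i − x_i = 0, so x_i* = α_i.
NE contributions = (1.8, 2.2, 2.9); X = 6.9.
u_3 = α_3·X − ½·(x_3)² = 2.9·6.9 − ½·2.9² = 15.805.

15.805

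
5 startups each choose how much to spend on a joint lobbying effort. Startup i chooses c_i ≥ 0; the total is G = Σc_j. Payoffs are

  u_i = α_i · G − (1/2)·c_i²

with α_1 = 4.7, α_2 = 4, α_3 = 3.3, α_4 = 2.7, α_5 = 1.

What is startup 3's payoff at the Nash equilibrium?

Startup i's FOC: ∂u_i/∂c_i = α_i − c_i = 0, so c_i* = α_i.
NE contributions = (4.7, 4, 3.3, 2.7, 1); G = 15.7.
u_3 = α_3·G − ½·(c_3)² = 3.3·15.7 − ½·3.3² = 46.365.

46.365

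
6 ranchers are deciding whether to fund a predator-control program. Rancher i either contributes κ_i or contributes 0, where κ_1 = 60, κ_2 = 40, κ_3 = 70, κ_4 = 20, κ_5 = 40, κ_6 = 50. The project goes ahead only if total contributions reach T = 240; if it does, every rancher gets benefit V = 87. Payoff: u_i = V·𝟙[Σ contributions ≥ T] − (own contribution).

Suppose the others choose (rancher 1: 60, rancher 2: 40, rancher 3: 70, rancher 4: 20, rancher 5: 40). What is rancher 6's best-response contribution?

Others' total = 230. Contributing 50 brings total to 280 ≥ 240: gain V − κ_6 = 37.
Best response: 50.

50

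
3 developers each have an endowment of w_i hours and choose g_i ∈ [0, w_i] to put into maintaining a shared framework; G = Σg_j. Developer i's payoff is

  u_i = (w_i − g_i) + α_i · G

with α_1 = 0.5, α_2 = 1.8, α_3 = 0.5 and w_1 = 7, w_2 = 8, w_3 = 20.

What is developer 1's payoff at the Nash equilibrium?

11

∂u_i/∂g_i = α_i − 1, so developer i contributes w_i if α_i > 1, else 0.
α_i > 1 for i ∈ {2}; NE contributions (0, 8, 0), G = 8.
u_1 = (7 − 0) + 0.5·8 = 11.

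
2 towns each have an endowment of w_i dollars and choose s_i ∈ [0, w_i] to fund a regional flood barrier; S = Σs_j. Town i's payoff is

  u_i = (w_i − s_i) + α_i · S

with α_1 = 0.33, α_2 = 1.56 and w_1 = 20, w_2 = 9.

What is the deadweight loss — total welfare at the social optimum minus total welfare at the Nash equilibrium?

∂u_i/∂s_i = α_i − 1, so town i contributes w_i if α_i > 1, else 0.
α_i > 1 for i ∈ {2}; NE contributions (0, 9), S = 9.
W^NE = Σw_i − S^NE + (Σα_i)·S^NE = 29 + 0.89·9 = 37.01.
Planner: ∂(Σu_j)/∂s_i = Σα_j − 1 = 0.89 > 0, so everyone contributes w_i; S^SO = 29, W^SO = 29 + 0.89·29 = 54.81.
Deadweight loss = 17.8.

17.8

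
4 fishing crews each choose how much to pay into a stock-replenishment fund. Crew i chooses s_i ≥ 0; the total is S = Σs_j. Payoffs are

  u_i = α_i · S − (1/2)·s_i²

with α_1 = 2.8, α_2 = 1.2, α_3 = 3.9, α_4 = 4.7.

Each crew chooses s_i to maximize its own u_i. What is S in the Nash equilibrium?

Crew i's FOC: ∂u_i/∂s_i = α_i − s_i = 0, so s_i* = α_i.
NE contributions = (2.8, 1.2, 3.9, 4.7); S = 12.6.

12.6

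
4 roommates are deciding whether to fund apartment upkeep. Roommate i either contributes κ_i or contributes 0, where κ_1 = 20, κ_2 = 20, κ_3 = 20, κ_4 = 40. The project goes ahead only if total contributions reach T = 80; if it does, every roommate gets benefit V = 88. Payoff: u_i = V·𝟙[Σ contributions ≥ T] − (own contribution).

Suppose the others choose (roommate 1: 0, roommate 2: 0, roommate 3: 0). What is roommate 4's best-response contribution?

Others' total = 0. Even contributing 40 gives 40 < 80: no benefit either way.
Best response: 0.

0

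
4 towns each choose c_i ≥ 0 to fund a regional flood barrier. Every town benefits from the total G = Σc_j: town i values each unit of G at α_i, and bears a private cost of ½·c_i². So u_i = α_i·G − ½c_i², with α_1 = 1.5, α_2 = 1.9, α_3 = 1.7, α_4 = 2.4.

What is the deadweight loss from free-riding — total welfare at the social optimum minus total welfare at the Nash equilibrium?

Town i's FOC: ∂u_i/∂c_i = α_i − c_i = 0, so c_i* = α_i.
NE contributions = (1.5, 1.9, 1.7, 2.4); G = 7.5.
W^NE = (Σα)·G − ½Σα_i² = 7.5² − ½·14.51 = 48.995.
Planner sets c_i = Σα_j = 7.5 for every i, so G^SO = 4·7.5 = 30.
W^SO = (Σα)·G^SO − ½·4·(Σα)² = (4/2)·7.5² = 112.5.
Deadweight loss = W^SO − W^NE = 63.505.

63.505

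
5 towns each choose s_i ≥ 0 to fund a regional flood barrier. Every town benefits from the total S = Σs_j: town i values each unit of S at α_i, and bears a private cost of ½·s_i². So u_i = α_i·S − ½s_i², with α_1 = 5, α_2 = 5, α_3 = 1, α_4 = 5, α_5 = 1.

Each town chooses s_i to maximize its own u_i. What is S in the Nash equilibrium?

17

Town i's FOC: ∂u_i/∂s_i = α_i − s_i = 0, so s_i* = α_i.
NE contributions = (5, 5, 1, 5, 1); S = 17.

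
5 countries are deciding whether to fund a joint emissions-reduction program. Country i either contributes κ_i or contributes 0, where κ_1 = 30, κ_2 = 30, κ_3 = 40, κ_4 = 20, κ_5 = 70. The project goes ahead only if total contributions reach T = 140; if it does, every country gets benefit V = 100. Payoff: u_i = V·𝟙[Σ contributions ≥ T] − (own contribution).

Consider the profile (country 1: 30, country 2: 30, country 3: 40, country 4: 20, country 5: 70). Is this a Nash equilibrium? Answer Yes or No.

Total = 190 ≥ 140: provided.
Country 1 (pledges 30, payoff 70): dropping to 0 → total 160, payoff 100. Profitable deviation.

No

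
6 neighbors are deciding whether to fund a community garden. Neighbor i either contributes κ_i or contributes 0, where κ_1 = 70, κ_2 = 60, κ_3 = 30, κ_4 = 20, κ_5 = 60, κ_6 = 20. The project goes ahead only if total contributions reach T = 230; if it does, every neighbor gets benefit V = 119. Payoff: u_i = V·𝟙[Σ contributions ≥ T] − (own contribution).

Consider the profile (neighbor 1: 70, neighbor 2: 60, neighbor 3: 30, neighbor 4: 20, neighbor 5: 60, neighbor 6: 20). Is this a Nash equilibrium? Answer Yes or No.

No

Total = 260 ≥ 230: provided.
Neighbor 1 (pledges 70, payoff 49): dropping to 0 → total 190, payoff 0. No gain.
Neighbor 2 (pledges 60, payoff 59): dropping to 0 → total 200, payoff 0. No gain.
Neighbor 3 (pledges 30, payoff 89): dropping to 0 → total 230, payoff 119. Profitable deviation.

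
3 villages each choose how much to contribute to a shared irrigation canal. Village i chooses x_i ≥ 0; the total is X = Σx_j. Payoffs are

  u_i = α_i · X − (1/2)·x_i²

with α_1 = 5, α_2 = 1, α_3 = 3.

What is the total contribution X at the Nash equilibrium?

9

Village i's FOC: ∂u_i/∂x_i = α_i − x_i = 0, so x_i* = α_i.
NE contributions = (5, 1, 3); X = 9.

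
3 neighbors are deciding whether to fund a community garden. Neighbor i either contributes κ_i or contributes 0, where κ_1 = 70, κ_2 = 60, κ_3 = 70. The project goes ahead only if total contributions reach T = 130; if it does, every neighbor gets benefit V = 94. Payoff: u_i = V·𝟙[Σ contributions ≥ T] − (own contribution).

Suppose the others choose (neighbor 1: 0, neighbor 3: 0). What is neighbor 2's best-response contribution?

0

Others' total = 0. Even contributing 60 gives 60 < 130: no benefit either way.
Best response: 0.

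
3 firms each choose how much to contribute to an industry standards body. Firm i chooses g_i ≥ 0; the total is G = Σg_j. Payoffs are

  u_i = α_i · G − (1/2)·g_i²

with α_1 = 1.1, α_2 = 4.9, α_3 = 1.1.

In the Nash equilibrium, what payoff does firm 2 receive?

Firm i's FOC: ∂u_i/∂g_i = α_i − g_i = 0, so g_i* = α_i.
NE contributions = (1.1, 4.9, 1.1); G = 7.1.
u_2 = α_2·G − ½·(g_2)² = 4.9·7.1 − ½·4.9² = 22.785.

22.785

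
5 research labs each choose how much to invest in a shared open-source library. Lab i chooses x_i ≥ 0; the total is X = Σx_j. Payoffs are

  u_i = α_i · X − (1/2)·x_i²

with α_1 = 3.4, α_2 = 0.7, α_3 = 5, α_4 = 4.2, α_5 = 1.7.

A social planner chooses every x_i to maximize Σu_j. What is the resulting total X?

Planner FOC: ∂(Σu_j)/∂x_i = (Σα_j) − x_i = 0, so x_i^SO = Σα_j = 15 for every i; X^SO = 75.

75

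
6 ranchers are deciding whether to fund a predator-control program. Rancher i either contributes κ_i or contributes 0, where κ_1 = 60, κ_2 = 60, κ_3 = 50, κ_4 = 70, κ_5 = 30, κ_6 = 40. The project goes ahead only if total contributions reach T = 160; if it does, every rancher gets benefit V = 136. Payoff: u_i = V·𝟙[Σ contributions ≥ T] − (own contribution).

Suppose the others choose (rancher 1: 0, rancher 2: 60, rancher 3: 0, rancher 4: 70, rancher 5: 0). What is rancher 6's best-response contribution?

40

Others' total = 130. Contributing 40 brings total to 170 ≥ 160: gain V − κ_6 = 96.
Best response: 40.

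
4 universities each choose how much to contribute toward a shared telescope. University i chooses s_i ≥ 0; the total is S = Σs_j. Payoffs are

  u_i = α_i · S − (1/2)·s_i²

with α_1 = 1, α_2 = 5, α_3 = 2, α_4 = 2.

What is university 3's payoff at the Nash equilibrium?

18

University i's FOC: ∂u_i/∂s_i = α_i − s_i = 0, so s_i* = α_i.
NE contributions = (1, 5, 2, 2); S = 10.
u_3 = α_3·S − ½·(s_3)² = 2·10 − ½·2² = 18.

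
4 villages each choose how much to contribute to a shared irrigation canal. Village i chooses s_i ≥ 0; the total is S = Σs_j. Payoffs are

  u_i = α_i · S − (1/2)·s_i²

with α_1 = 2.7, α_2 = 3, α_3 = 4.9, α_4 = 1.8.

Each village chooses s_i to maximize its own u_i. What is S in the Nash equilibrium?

12.4

Village i's FOC: ∂u_i/∂s_i = α_i − s_i = 0, so s_i* = α_i.
NE contributions = (2.7, 3, 4.9, 1.8); S = 12.4.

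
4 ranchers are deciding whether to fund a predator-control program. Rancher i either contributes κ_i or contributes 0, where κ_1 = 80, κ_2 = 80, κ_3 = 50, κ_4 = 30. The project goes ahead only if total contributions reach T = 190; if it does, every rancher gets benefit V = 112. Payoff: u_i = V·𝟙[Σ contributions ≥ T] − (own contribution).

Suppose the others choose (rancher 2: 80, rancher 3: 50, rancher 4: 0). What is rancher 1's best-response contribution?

Others' total = 130. Contributing 80 brings total to 210 ≥ 190: gain V − κ_1 = 32.
Best response: 80.

80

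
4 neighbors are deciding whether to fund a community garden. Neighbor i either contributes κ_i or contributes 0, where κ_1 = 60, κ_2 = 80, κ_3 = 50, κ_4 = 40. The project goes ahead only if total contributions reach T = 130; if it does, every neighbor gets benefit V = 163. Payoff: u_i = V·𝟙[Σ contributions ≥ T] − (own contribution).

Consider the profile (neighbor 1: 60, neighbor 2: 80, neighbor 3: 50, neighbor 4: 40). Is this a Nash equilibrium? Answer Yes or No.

Total = 230 ≥ 130: provided.
Neighbor 1 (pledges 60, payoff 103): dropping to 0 → total 170, payoff 163. Profitable deviation.

No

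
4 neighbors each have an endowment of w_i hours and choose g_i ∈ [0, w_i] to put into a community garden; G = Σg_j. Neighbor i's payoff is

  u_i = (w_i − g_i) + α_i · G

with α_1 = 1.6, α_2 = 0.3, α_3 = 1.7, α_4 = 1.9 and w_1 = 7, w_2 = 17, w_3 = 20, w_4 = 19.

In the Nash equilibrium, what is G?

46

∂u_i/∂g_i = α_i − 1, so neighbor i contributes w_i if α_i > 1, else 0.
α_i > 1 for i ∈ {1, 3, 4}; NE contributions (7, 0, 20, 19), G = 46.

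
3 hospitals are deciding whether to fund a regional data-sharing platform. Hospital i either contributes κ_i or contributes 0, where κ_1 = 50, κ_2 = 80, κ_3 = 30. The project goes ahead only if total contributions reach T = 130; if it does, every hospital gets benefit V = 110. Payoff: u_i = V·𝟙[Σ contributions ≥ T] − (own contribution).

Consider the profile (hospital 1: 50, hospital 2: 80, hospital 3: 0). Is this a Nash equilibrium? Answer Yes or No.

Yes

Total = 130 ≥ 130: provided.
Hospital 1 (pledges 50, payoff 60): dropping to 0 → total 80, payoff 0. No gain.
Hospital 2 (pledges 80, payoff 30): dropping to 0 → total 50, payoff 0. No gain.
Hospital 3 (pledges 0, payoff 110): pledging 30 → total 160, payoff 80. No gain.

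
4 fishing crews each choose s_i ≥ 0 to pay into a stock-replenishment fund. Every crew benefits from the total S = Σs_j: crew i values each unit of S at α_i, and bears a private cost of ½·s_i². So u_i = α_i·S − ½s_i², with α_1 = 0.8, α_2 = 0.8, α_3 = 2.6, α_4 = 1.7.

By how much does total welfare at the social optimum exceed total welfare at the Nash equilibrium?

Crew i's FOC: ∂u_i/∂s_i = α_i − s_i = 0, so s_i* = α_i.
NE contributions = (0.8, 0.8, 2.6, 1.7); S = 5.9.
W^NE = (Σα)·S − ½Σα_i² = 5.9² − ½·10.93 = 29.345.
Planner sets s_i = Σα_j = 5.9 for every i, so S^SO = 4·5.9 = 23.6.
W^SO = (Σα)·S^SO − ½·4·(Σα)² = (4/2)·5.9² = 69.62.
Deadweight loss = W^SO − W^NE = 40.275.

40.275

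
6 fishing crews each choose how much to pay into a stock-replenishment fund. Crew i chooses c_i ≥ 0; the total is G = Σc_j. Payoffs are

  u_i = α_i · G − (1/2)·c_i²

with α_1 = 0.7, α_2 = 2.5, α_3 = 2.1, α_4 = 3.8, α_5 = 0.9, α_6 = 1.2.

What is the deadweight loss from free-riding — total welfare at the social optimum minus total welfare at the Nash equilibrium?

Crew i's FOC: ∂u_i/∂c_i = α_i − c_i = 0, so c_i* = α_i.
NE contributions = (0.7, 2.5, 2.1, 3.8, 0.9, 1.2); G = 11.2.
W^NE = (Σα)·G − ½Σα_i² = 11.2² − ½·27.84 = 111.52.
Planner sets c_i = Σα_j = 11.2 for every i, so G^SO = 6·11.2 = 67.2.
W^SO = (Σα)·G^SO − ½·6·(Σα)² = (6/2)·11.2² = 376.32.
Deadweight loss = W^SO − W^NE = 264.8.

264.8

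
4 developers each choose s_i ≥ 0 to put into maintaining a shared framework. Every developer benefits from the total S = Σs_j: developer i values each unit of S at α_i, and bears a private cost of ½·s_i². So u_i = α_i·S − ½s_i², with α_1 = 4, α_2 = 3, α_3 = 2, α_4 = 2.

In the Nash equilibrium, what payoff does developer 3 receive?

20

Developer i's FOC: ∂u_i/∂s_i = α_i − s_i = 0, so s_i* = α_i.
NE contributions = (4, 3, 2, 2); S = 11.
u_3 = α_3·S − ½·(s_3)² = 2·11 − ½·2² = 20.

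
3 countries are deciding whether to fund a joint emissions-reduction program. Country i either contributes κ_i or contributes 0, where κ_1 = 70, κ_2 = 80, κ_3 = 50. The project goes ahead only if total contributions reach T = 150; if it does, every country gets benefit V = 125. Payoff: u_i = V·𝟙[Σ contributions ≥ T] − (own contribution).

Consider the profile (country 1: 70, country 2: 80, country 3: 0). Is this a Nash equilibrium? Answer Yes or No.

Total = 150 ≥ 150: provided.
Country 1 (pledges 70, payoff 55): dropping to 0 → total 80, payoff 0. No gain.
Country 2 (pledges 80, payoff 45): dropping to 0 → total 70, payoff 0. No gain.
Country 3 (pledges 0, payoff 125): pledging 50 → total 200, payoff 75. No gain.

Yes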